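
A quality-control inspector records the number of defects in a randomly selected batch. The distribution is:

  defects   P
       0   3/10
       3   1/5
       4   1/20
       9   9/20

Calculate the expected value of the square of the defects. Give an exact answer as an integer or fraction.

E[X²] = (3/10)·0 + (1/5)·9 + (1/20)·16 + (9/20)·81
     = 781/20

781/20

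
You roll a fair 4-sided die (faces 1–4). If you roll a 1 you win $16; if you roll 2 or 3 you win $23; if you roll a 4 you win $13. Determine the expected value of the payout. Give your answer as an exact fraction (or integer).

75/4 dollars

E[payout] = (1/4)·13 + (1/4)·16 + (1/2)·23 = 75/4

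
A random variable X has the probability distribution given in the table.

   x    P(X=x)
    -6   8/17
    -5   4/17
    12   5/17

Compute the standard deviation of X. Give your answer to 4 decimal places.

8.0595

E[X] = -8/17, E[X²] = 1108/17
Var(X) = E[X²] − (E[X])² = 1108/17 − 64/289 = 18772/289
SD(X) = √(18772/289) ≈ 8.0595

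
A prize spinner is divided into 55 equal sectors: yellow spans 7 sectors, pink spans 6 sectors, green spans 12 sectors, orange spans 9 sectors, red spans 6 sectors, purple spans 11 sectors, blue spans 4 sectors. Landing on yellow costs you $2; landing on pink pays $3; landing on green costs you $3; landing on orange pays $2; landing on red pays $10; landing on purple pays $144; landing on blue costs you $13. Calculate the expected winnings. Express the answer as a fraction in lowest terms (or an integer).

E[payout] = (7/55)·(-2) + (6/55)·3 + (12/55)·(-3) + (9/55)·2 + (6/55)·10 + (11/55)·144 + (4/55)·(-13) = 1578/55

1578/55 dollars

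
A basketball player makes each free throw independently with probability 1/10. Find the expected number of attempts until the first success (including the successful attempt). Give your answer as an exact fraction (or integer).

10

For a geometric distribution, E[trials] = 1/p = 1/(1/10) = 10.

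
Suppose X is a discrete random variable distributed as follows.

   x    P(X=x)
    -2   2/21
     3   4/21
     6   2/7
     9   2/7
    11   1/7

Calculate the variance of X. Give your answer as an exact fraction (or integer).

E[X] = (2/21)·(-2) + (4/21)·3 + (2/7)·6 + (2/7)·9 + (1/7)·11 = 131/21
E[X²] = (2/21)·4 + (4/21)·9 + (2/7)·36 + (2/7)·81 + (1/7)·121 = 1109/21
Var(X) = 1109/21 − (131/21)² = 6128/441

6128/441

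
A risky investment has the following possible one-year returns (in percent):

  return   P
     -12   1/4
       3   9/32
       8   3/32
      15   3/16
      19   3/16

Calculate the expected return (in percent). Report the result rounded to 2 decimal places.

E[X] = (1/4)·(-12) + (9/32)·3 + (3/32)·8 + (3/16)·15 + (3/16)·19
     = 159/32 ≈ 4.97

4.97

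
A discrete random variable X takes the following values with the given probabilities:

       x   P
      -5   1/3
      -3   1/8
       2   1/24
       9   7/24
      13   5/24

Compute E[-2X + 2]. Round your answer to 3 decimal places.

-4.750

E[-2x+2] = (1/3)·12 + (1/8)·8 + (1/24)·(-2) + (7/24)·(-16) + (5/24)·(-24)
     = -19/4 ≈ -4.750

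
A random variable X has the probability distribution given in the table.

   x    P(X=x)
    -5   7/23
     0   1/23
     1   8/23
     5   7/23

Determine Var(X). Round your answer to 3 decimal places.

E[X] = (7/23)·(-5) + (1/23)·0 + (8/23)·1 + (7/23)·5 = 8/23
E[X²] = (7/23)·25 + (1/23)·0 + (8/23)·1 + (7/23)·25 = 358/23
Var(X) = 358/23 − (8/23)² = 8170/529 ≈ 15.444

15.444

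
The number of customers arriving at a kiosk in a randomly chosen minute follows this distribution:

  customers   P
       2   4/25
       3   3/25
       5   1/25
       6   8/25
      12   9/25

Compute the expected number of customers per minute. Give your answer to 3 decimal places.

7.120

E[X] = (4/25)·2 + (3/25)·3 + (1/25)·5 + (8/25)·6 + (9/25)·12
     = 178/25 ≈ 7.120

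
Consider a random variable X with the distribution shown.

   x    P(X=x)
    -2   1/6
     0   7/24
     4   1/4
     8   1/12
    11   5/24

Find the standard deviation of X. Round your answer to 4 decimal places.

4.6976

E[X] = 29/8, E[X²] = 845/24
Var(X) = E[X²] − (E[X])² = 845/24 − 841/64 = 4237/192
SD(X) = √(4237/192) ≈ 4.6976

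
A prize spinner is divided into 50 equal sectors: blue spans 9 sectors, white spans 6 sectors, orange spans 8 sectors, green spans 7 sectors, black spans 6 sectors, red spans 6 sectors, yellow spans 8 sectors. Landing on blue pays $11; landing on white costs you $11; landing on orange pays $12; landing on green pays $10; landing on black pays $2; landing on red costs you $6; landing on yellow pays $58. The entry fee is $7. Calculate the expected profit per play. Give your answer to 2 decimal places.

$5.78

E[payout] = (9/50)·11 + (6/50)·(-11) + (8/50)·12 + (7/50)·10 + (6/50)·2 + (6/50)·(-6) + (8/50)·58 = 639/50
Expected profit = 639/50 − 7 = 289/50 ≈ $5.78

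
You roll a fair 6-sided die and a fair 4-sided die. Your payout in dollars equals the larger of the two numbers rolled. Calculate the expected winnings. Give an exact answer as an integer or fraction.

47/12 dollars

Distribution of the larger of the two numbers rolled: 1 w.p. 1/24, 2 w.p. 1/8, 3 w.p. 5/24, 4 w.p. 7/24, 5 w.p. 1/6, 6 w.p. 1/6
E[payout] = (1/24)·1 + (1/8)·2 + (5/24)·3 + (7/24)·4 + (1/6)·5 + (1/6)·6 = 47/12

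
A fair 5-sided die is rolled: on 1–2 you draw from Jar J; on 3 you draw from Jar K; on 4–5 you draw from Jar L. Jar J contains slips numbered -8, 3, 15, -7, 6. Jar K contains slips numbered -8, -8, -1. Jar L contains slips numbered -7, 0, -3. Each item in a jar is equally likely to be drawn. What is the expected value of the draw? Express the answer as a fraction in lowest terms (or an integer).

E[X | Jar J] = (-8 + 3 + 15 − 7 + 6)/5 = 9/5
E[X | Jar K] = (-8 − 8 − 1)/3 = -17/3
E[X | Jar L] = (-7 + 0 − 3)/3 = -10/3
E[X] = (2/5)·9/5 + (1/5)·(-17/3) + (2/5)·(-10/3) = -131/75

-131/75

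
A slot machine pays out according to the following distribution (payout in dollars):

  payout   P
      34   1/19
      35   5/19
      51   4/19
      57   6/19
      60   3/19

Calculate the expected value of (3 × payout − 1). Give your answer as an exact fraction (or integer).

E[3x-1] = (1/19)·101 + (5/19)·104 + (4/19)·152 + (6/19)·170 + (3/19)·179
     = 2786/19

2786/19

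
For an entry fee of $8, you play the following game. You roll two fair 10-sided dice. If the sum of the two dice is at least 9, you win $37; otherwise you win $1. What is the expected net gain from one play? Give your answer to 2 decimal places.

$18.92

E[payout] = (7/25)·1 + (18/25)·37 = 673/25
Expected profit = 673/25 − 8 = 473/25 ≈ $18.92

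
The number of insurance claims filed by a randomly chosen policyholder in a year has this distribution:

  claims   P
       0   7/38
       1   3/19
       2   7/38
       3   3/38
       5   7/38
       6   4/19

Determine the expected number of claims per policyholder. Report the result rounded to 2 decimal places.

2.95

E[X] = (7/38)·0 + (3/19)·1 + (7/38)·2 + (3/38)·3 + (7/38)·5 + (4/19)·6
     = 56/19 ≈ 2.95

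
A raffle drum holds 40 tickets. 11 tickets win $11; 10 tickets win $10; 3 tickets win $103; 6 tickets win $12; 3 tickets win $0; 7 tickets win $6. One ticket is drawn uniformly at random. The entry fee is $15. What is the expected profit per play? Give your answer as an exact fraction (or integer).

11/10 dollars

E[payout] = (11/40)·11 + (10/40)·10 + (3/40)·103 + (6/40)·12 + (3/40)·0 + (7/40)·6 = 161/10
Expected profit = 161/10 − 15 = 11/10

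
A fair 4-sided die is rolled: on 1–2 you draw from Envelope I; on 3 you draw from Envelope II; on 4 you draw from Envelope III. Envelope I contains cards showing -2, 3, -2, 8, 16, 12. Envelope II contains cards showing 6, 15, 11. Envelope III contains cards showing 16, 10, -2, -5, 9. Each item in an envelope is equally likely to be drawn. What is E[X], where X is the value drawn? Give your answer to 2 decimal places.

E[X | Envelope I] = (-2 + 3 − 2 + 8 + 16 + 12)/6 = 35/6
E[X | Envelope II] = (6 + 15 + 11)/3 = 32/3
E[X | Envelope III] = (16 + 10 − 2 − 5 + 9)/5 = 28/5
E[X] = (1/2)·35/6 + (1/4)·32/3 + (1/4)·28/5 = 419/60 ≈ 6.98

6.98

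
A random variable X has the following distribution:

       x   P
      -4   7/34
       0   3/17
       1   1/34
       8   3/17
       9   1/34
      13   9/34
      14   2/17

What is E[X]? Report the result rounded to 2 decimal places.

E[X] = (7/34)·(-4) + (3/17)·0 + (1/34)·1 + (3/17)·8 + (1/34)·9 + (9/34)·13 + (2/17)·14
     = 203/34 ≈ 5.97

5.97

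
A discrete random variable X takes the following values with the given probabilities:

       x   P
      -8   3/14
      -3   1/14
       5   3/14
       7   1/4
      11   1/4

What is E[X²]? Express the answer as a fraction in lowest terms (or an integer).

871/14

E[X²] = (3/14)·64 + (1/14)·9 + (3/14)·25 + (1/4)·49 + (1/4)·121
     = 871/14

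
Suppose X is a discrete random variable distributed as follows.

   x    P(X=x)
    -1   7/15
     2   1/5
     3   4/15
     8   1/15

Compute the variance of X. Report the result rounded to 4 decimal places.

6.3289

E[X] = (7/15)·(-1) + (1/5)·2 + (4/15)·3 + (1/15)·8 = 19/15
E[X²] = (7/15)·1 + (1/5)·4 + (4/15)·9 + (1/15)·64 = 119/15
Var(X) = 119/15 − (19/15)² = 1424/225 ≈ 6.3289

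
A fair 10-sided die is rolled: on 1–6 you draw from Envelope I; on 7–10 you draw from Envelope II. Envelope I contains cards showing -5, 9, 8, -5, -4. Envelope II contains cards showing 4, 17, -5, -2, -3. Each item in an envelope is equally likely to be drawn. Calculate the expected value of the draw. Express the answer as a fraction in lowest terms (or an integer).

E[X | Envelope I] = (-5 + 9 + 8 − 5 − 4)/5 = 3/5
E[X | Envelope II] = (4 + 17 − 5 − 2 − 3)/5 = 11/5
E[X] = (3/5)·3/5 + (2/5)·11/5 = 31/25

31/25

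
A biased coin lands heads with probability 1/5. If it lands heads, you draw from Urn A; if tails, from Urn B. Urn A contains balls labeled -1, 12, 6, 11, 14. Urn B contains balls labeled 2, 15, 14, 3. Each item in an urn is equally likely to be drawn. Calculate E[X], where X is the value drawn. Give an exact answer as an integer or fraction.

212/25

E[X | Urn A] = (-1 + 12 + 6 + 11 + 14)/5 = 42/5
E[X | Urn B] = (2 + 15 + 14 + 3)/4 = 17/2
E[X] = (1/5)·42/5 + (4/5)·17/2 = 212/25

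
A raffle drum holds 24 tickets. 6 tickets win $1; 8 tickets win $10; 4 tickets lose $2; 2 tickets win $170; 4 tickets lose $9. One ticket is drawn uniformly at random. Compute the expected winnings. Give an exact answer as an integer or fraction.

E[payout] = (6/24)·1 + (8/24)·10 + (4/24)·(-2) + (2/24)·170 + (4/24)·(-9) = 191/12

191/12 dollars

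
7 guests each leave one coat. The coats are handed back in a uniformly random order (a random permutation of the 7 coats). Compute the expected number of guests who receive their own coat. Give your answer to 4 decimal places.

1.0000

Let Xᵢ = 1 if person i gets their own coat. For each i, P(Xᵢ=1) = 1/7.
By linearity of expectation, E[X₁+…+X_7] = 7·(1/7) = 1.
≈ 1.0000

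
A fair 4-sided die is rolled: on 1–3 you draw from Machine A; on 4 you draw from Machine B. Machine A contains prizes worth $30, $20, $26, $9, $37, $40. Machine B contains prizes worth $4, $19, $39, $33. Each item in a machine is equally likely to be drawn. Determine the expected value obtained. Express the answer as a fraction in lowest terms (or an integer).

419/16 dollars

E[X | Machine A] = (30 + 20 + 26 + 9 + 37 + 40)/6 = 27
E[X | Machine B] = (4 + 19 + 39 + 33)/4 = 95/4
E[X] = (3/4)·27 + (1/4)·95/4 = 419/16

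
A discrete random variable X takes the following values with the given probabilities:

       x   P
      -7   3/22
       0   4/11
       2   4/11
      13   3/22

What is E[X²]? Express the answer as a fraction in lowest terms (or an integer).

E[X²] = (3/22)·49 + (4/11)·0 + (4/11)·4 + (3/22)·169
     = 343/11

343/11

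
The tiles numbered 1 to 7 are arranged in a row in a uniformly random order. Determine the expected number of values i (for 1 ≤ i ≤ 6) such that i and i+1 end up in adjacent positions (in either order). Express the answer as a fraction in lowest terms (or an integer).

12/7

For each i ∈ {1,…,6}, let Xᵢ = 1 if i and i+1 are adjacent. P(Xᵢ=1) = 2·(7−1)!/7! = 2/7.
By linearity, E[ΣXᵢ] = (6)·(2/7) = 12/7.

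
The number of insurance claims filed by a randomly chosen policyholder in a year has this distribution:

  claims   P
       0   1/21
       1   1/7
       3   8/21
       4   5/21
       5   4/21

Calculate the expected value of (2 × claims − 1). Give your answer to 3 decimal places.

E[2x-1] = (1/21)·(-1) + (1/7)·1 + (8/21)·5 + (5/21)·7 + (4/21)·9
     = 113/21 ≈ 5.381

5.381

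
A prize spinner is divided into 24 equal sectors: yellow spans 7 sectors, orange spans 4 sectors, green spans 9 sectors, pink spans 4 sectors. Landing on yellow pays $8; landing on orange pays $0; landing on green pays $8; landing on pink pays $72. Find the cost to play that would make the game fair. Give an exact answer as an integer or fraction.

52/3 dollars

E[payout] = (7/24)·8 + (4/24)·0 + (9/24)·8 + (4/24)·72 = 52/3
Fair fee = E[payout] = 52/3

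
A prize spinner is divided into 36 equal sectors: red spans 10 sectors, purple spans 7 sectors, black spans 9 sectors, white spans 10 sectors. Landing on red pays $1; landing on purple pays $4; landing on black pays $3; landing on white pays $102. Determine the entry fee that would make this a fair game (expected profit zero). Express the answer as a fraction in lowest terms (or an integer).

1085/36 dollars

E[payout] = (10/36)·1 + (7/36)·4 + (9/36)·3 + (10/36)·102 = 1085/36
Fair fee = E[payout] = 1085/36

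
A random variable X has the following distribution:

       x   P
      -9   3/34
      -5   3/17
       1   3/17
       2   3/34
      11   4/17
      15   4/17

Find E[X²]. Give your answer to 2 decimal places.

93.50

E[X²] = (3/34)·81 + (3/17)·25 + (3/17)·1 + (3/34)·4 + (4/17)·121 + (4/17)·225
     = 187/2 ≈ 93.50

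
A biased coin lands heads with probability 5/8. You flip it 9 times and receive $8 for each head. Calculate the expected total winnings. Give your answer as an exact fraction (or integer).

$45

E[#heads] = 9·5/8 = 45/8 (linearity over flips).
E[winnings] = 8·45/8 = 45.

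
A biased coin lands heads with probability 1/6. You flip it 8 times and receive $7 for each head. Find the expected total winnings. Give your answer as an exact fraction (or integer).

28/3 dollars

E[#heads] = 8·1/6 = 4/3 (linearity over flips).
E[winnings] = 7·4/3 = 28/3.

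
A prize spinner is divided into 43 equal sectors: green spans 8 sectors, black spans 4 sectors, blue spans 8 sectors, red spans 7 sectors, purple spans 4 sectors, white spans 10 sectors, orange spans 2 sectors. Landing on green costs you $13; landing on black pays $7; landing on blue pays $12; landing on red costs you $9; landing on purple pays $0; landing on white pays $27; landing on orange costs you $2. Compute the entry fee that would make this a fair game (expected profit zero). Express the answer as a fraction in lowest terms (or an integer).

E[payout] = (8/43)·(-13) + (4/43)·7 + (8/43)·12 + (7/43)·(-9) + (4/43)·0 + (10/43)·27 + (2/43)·(-2) = 223/43
Fair fee = E[payout] = 223/43

223/43 dollars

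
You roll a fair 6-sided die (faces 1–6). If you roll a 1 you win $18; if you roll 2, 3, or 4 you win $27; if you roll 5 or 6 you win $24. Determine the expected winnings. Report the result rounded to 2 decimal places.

E[payout] = (1/6)·18 + (1/3)·24 + (1/2)·27 = 49/2
≈ $24.50

$24.50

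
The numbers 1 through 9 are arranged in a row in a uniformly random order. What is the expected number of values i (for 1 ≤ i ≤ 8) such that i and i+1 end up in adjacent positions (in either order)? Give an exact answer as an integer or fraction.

For each i ∈ {1,…,8}, let Xᵢ = 1 if i and i+1 are adjacent. P(Xᵢ=1) = 2·(9−1)!/9! = 2/9.
By linearity, E[ΣXᵢ] = (8)·(2/9) = 16/9.

16/9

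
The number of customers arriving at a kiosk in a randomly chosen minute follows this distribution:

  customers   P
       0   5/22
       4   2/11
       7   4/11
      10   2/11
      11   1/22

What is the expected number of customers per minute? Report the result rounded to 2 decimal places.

5.59

E[X] = (5/22)·0 + (2/11)·4 + (4/11)·7 + (2/11)·10 + (1/22)·11
     = 123/22 ≈ 5.59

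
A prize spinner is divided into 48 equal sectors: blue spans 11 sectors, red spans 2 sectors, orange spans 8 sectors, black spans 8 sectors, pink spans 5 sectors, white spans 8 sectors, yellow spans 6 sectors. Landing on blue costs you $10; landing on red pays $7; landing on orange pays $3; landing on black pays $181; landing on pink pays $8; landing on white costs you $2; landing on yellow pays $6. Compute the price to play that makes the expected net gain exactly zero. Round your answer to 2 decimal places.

$29.92

E[payout] = (11/48)·(-10) + (2/48)·7 + (8/48)·3 + (8/48)·181 + (5/48)·8 + (8/48)·(-2) + (6/48)·6 = 359/12
Fair fee = E[payout] = 359/12 ≈ $29.92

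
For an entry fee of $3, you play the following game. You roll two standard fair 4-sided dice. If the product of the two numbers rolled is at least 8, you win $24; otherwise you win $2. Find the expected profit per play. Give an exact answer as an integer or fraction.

29/4 dollars

E[payout] = (5/8)·2 + (3/8)·24 = 41/4
Expected profit = 41/4 − 3 = 29/4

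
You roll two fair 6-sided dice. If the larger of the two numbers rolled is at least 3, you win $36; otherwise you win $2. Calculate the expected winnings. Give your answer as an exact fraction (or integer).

290/9 dollars

E[payout] = (1/9)·2 + (8/9)·36 = 290/9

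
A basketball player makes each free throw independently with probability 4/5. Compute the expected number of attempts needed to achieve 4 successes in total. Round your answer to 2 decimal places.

By linearity (sum of 4 independent geometric waits), E[trials] = 4/p = 4/(4/5) = 5.
≈ 5.00

5.00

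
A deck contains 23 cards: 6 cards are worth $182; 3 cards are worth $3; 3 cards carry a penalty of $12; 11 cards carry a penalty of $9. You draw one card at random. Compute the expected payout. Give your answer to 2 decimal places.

E[payout] = (6/23)·182 + (3/23)·3 + (3/23)·(-12) + (11/23)·(-9) = 42
≈ $42.00

$42.00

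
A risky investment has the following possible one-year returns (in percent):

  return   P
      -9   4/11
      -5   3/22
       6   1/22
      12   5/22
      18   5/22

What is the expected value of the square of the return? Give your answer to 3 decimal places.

E[X²] = (4/11)·81 + (3/22)·25 + (1/22)·36 + (5/22)·144 + (5/22)·324
     = 3099/22 ≈ 140.864

140.864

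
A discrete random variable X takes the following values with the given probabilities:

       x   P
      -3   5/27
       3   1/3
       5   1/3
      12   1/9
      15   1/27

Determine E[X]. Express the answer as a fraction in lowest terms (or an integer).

4

E[X] = (5/27)·(-3) + (1/3)·3 + (1/3)·5 + (1/9)·12 + (1/27)·15
     = 4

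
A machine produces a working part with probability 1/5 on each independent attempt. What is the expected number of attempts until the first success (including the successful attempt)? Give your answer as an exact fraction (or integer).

For a geometric distribution, E[trials] = 1/p = 1/(1/5) = 5.

5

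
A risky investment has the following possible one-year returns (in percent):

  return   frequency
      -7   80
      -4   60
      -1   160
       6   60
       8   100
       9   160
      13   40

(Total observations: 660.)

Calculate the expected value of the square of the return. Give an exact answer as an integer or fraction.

1666/33

Total = 660, so P(return=-7) = 80/660, etc.
E[X²] = (4/33)·49 + (1/11)·16 + (8/33)·1 + (1/11)·36 + (5/33)·64 + (8/33)·81 + (2/33)·169
     = 1666/33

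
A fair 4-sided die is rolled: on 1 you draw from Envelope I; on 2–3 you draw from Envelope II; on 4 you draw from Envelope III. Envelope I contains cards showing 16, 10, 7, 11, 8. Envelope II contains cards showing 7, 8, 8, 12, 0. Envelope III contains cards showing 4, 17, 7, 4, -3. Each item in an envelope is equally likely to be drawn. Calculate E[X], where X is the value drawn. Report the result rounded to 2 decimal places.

E[X | Envelope I] = (16 + 10 + 7 + 11 + 8)/5 = 52/5
E[X | Envelope II] = (7 + 8 + 8 + 12 + 0)/5 = 7
E[X | Envelope III] = (4 + 17 + 7 + 4 − 3)/5 = 29/5
E[X] = (1/4)·52/5 + (1/2)·7 + (1/4)·29/5 = 151/20 ≈ 7.55

7.55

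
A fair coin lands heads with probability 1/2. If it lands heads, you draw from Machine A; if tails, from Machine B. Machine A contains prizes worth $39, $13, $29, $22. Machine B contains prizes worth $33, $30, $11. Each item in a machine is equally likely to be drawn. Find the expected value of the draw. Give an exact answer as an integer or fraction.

605/24 dollars

E[X | Machine A] = (39 + 13 + 29 + 22)/4 = 103/4
E[X | Machine B] = (33 + 30 + 11)/3 = 74/3
E[X] = (1/2)·103/4 + (1/2)·74/3 = 605/24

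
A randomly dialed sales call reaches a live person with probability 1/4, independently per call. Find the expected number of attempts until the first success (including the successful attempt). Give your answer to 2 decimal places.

4.00

For a geometric distribution, E[trials] = 1/p = 1/(1/4) = 4.
≈ 4.00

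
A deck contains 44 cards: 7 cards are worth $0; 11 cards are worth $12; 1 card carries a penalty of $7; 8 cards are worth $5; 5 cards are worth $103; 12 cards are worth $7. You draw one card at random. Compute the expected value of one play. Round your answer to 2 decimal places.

$17.36

E[payout] = (7/44)·0 + (11/44)·12 + (1/44)·(-7) + (8/44)·5 + (5/44)·103 + (12/44)·7 = 191/11
≈ $17.36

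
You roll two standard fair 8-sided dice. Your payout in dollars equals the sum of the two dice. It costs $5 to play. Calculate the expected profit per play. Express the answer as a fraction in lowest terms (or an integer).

Distribution of the sum of the two dice: 2 w.p. 1/64, 3 w.p. 1/32, 4 w.p. 3/64, 5 w.p. 1/16, 6 w.p. 5/64, 7 w.p. 3/32, …
E[payout] = (1/64)·2 + (1/32)·3 + (3/64)·4 + (1/16)·5 + (5/64)·6 + (3/32)·7 + (7/64)·8 + (1/8)·9 + (7/64)·10 + (3/32)·11 + (5/64)·12 + (1/16)·13 + (3/64)·14 + (1/32)·15 + (1/64)·16 = 9
Expected profit = 9 − 5 = 4

$4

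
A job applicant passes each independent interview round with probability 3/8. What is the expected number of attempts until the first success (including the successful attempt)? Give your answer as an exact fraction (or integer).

8/3

For a geometric distribution, E[trials] = 1/p = 1/(3/8) = 8/3.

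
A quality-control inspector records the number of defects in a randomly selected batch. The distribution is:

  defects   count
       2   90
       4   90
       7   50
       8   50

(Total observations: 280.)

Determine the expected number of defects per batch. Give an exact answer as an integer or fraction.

Total = 280, so P(defects=2) = 90/280, etc.
E[X] = (9/28)·2 + (9/28)·4 + (5/28)·7 + (5/28)·8
     = 129/28

129/28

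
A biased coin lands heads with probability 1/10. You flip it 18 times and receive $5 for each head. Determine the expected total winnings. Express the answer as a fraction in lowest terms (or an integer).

$9

E[#heads] = 18·1/10 = 9/5 (linearity over flips).
E[winnings] = 5·9/5 = 9.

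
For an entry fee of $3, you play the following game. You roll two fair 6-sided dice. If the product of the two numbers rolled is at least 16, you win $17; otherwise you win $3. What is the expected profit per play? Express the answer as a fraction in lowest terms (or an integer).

E[payout] = (25/36)·3 + (11/36)·17 = 131/18
Expected profit = 131/18 − 3 = 77/18

77/18 dollars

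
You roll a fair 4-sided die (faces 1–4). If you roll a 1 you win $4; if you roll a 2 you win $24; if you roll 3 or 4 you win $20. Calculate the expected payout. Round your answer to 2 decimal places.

$17.00

E[payout] = (1/4)·4 + (1/2)·20 + (1/4)·24 = 17
≈ $17.00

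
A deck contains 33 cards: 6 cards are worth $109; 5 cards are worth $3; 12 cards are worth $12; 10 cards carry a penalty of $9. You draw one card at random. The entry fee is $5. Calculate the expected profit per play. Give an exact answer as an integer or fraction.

E[payout] = (6/33)·109 + (5/33)·3 + (12/33)·12 + (10/33)·(-9) = 241/11
Expected profit = 241/11 − 5 = 186/11

186/11 dollars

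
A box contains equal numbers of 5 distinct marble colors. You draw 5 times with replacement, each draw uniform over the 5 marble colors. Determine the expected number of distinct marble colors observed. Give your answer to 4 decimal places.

3.3616

Let Xⱼ=1 if type j appears at least once. P(Xⱼ=1) = 1 − ((5−1)/5)^5 = 2101/3125.
E[#distinct] = 5·2101/3125 = 2101/625.
≈ 3.3616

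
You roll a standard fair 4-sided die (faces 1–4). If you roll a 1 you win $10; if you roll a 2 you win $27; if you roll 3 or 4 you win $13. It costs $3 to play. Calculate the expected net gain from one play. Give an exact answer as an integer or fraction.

51/4 dollars

E[payout] = (1/4)·10 + (1/2)·13 + (1/4)·27 = 63/4
Expected profit = 63/4 − 3 = 51/4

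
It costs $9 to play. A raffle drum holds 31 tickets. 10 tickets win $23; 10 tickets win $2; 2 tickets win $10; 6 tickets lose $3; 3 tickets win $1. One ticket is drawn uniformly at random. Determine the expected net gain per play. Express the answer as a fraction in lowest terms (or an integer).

-24/31 dollars

E[payout] = (10/31)·23 + (10/31)·2 + (2/31)·10 + (6/31)·(-3) + (3/31)·1 = 255/31
Expected profit = 255/31 − 9 = -24/31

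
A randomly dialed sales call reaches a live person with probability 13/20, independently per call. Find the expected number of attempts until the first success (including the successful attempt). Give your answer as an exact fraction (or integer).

For a geometric distribution, E[trials] = 1/p = 1/(13/20) = 20/13.

20/13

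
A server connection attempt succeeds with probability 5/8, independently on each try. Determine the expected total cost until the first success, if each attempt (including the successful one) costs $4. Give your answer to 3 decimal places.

E[#attempts] = 1/p = 8/5; E[cost] = 4·8/5 = 32/5.
≈ 6.400

$6.400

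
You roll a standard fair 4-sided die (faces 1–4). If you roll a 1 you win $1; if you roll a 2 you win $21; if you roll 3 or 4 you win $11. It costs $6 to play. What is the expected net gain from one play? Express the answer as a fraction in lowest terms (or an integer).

$5

E[payout] = (1/4)·1 + (1/2)·11 + (1/4)·21 = 11
Expected profit = 11 − 6 = 5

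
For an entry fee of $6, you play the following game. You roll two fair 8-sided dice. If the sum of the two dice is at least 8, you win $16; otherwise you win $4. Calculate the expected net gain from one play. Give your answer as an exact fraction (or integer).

97/16 dollars

E[payout] = (21/64)·4 + (43/64)·16 = 193/16
Expected profit = 193/16 − 6 = 97/16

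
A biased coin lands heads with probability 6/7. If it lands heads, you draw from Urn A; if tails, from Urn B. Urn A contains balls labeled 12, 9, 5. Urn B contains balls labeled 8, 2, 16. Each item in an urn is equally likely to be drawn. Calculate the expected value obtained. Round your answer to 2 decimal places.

E[X | Urn A] = (12 + 9 + 5)/3 = 26/3
E[X | Urn B] = (8 + 2 + 16)/3 = 26/3
E[X] = (6/7)·26/3 + (1/7)·26/3 = 26/3 ≈ 8.67

8.67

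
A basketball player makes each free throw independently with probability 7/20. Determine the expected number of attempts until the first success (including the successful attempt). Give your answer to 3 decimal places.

2.857

For a geometric distribution, E[trials] = 1/p = 1/(7/20) = 20/7.
≈ 2.857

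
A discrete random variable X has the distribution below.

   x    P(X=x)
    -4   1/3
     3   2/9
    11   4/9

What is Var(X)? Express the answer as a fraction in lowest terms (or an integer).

E[X] = (1/3)·(-4) + (2/9)·3 + (4/9)·11 = 38/9
E[X²] = (1/3)·16 + (2/9)·9 + (4/9)·121 = 550/9
Var(X) = 550/9 − (38/9)² = 3506/81

3506/81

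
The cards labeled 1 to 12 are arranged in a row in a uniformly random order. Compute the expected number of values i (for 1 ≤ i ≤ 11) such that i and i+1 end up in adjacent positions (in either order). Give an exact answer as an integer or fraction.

11/6

For each i ∈ {1,…,11}, let Xᵢ = 1 if i and i+1 are adjacent. P(Xᵢ=1) = 2·(12−1)!/12! = 2/12.
By linearity, E[ΣXᵢ] = (11)·(2/12) = 11/6.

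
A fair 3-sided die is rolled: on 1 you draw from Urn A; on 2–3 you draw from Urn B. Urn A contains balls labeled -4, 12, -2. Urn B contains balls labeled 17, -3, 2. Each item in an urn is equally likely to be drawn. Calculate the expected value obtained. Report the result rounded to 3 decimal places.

4.222

E[X | Urn A] = (-4 + 12 − 2)/3 = 2
E[X | Urn B] = (17 − 3 + 2)/3 = 16/3
E[X] = (1/3)·2 + (2/3)·16/3 = 38/9 ≈ 4.222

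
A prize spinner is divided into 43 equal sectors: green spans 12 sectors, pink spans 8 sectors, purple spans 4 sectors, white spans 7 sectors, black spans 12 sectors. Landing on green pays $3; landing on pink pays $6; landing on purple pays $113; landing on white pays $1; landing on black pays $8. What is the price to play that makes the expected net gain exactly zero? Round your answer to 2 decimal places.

E[payout] = (12/43)·3 + (8/43)·6 + (4/43)·113 + (7/43)·1 + (12/43)·8 = 639/43
Fair fee = E[payout] = 639/43 ≈ $14.86

$14.86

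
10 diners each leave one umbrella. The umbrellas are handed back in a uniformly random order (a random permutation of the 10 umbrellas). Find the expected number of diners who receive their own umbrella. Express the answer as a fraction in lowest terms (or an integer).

Let Xᵢ = 1 if person i gets their own umbrella. For each i, P(Xᵢ=1) = 1/10.
By linearity of expectation, E[X₁+…+X_10] = 10·(1/10) = 1.

1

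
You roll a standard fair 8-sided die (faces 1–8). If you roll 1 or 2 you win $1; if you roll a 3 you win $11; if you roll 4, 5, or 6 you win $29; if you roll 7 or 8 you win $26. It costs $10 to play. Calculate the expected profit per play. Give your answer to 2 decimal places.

$9.00

E[payout] = (1/4)·1 + (1/8)·11 + (1/4)·26 + (3/8)·29 = 19
Expected profit = 19 − 10 = 9 ≈ $9.00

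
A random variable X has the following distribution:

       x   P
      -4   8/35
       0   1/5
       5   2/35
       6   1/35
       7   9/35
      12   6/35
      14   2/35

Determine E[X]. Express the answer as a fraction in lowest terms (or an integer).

21/5

E[X] = (8/35)·(-4) + (1/5)·0 + (2/35)·5 + (1/35)·6 + (9/35)·7 + (6/35)·12 + (2/35)·14
     = 21/5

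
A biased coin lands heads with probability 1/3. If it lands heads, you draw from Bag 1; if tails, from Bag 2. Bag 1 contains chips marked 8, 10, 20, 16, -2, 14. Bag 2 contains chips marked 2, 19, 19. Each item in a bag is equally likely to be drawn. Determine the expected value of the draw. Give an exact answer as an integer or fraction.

113/9

E[X | Bag 1] = (8 + 10 + 20 + 16 − 2 + 14)/6 = 11
E[X | Bag 2] = (2 + 19 + 19)/3 = 40/3
E[X] = (1/3)·11 + (2/3)·40/3 = 113/9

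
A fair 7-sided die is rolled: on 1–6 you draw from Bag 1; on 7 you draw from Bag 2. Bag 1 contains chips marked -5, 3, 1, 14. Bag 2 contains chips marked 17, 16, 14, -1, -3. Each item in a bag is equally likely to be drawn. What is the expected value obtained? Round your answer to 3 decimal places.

E[X | Bag 1] = (-5 + 3 + 1 + 14)/4 = 13/4
E[X | Bag 2] = (17 + 16 + 14 − 1 − 3)/5 = 43/5
E[X] = (6/7)·13/4 + (1/7)·43/5 = 281/70 ≈ 4.014

4.014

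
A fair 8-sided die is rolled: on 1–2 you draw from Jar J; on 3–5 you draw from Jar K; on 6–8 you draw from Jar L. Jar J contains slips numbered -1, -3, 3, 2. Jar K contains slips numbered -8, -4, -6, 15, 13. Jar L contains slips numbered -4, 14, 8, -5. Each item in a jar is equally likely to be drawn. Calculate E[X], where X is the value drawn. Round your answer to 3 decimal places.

2.031

E[X | Jar J] = (-1 − 3 + 3 + 2)/4 = 1/4
E[X | Jar K] = (-8 − 4 − 6 + 15 + 13)/5 = 2
E[X | Jar L] = (-4 + 14 + 8 − 5)/4 = 13/4
E[X] = (1/4)·1/4 + (3/8)·2 + (3/8)·13/4 = 65/32 ≈ 2.031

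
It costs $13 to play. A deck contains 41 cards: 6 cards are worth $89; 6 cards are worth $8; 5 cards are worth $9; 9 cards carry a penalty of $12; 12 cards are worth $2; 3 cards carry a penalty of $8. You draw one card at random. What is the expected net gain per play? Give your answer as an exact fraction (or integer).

-14/41 dollars

E[payout] = (6/41)·89 + (6/41)·8 + (5/41)·9 + (9/41)·(-12) + (12/41)·2 + (3/41)·(-8) = 519/41
Expected profit = 519/41 − 13 = -14/41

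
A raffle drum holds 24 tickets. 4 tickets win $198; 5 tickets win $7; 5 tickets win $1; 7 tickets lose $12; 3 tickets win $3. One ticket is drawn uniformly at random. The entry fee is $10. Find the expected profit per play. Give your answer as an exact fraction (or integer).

E[payout] = (4/24)·198 + (5/24)·7 + (5/24)·1 + (7/24)·(-12) + (3/24)·3 = 757/24
Expected profit = 757/24 − 10 = 517/24

517/24 dollars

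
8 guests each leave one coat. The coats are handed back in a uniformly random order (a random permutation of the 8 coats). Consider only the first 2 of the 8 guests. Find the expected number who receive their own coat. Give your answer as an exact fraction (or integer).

Let Xᵢ = 1 if person i gets their own coat. For each i, P(Xᵢ=1) = 1/8.
By linearity of expectation, E[X₁+…+X_2] = 2·(1/8) = 1/4.

1/4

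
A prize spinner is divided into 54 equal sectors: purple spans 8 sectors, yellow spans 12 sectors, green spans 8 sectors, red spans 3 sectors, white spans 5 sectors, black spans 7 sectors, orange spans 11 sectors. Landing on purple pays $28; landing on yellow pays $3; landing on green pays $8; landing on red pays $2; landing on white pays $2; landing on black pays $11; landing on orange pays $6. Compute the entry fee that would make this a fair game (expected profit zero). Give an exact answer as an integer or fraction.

E[payout] = (8/54)·28 + (12/54)·3 + (8/54)·8 + (3/54)·2 + (5/54)·2 + (7/54)·11 + (11/54)·6 = 161/18
Fair fee = E[payout] = 161/18

161/18 dollars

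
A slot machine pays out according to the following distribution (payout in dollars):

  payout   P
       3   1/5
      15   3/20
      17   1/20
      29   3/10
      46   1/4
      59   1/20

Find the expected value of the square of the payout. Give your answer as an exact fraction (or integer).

20107/20

E[X²] = (1/5)·9 + (3/20)·225 + (1/20)·289 + (3/10)·841 + (1/4)·2116 + (1/20)·3481
     = 20107/20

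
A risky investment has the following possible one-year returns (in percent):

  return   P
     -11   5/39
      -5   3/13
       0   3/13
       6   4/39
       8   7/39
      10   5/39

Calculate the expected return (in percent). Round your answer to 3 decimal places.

E[X] = (5/39)·(-11) + (3/13)·(-5) + (3/13)·0 + (4/39)·6 + (7/39)·8 + (5/39)·10
     = 10/13 ≈ 0.769

0.769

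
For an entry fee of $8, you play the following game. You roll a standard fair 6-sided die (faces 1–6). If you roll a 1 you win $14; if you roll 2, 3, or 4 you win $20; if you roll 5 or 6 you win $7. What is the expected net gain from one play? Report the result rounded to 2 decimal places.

$6.67

E[payout] = (1/3)·7 + (1/6)·14 + (1/2)·20 = 44/3
Expected profit = 44/3 − 8 = 20/3 ≈ $6.67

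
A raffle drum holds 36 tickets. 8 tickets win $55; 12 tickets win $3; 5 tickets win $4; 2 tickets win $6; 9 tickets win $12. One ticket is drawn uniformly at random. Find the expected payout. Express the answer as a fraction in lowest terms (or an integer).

E[payout] = (8/36)·55 + (12/36)·3 + (5/36)·4 + (2/36)·6 + (9/36)·12 = 154/9

154/9 dollars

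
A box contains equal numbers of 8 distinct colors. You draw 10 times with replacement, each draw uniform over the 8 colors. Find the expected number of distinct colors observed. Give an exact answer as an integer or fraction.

791266575/134217728

Let Xⱼ=1 if type j appears at least once. P(Xⱼ=1) = 1 − ((8−1)/8)^10 = 791266575/1073741824.
E[#distinct] = 8·791266575/1073741824 = 791266575/134217728.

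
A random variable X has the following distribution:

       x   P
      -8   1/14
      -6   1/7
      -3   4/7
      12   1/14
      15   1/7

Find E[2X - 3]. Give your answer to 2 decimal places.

-3.29

E[2x-3] = (1/14)·(-19) + (1/7)·(-15) + (4/7)·(-9) + (1/14)·21 + (1/7)·27
     = -23/7 ≈ -3.29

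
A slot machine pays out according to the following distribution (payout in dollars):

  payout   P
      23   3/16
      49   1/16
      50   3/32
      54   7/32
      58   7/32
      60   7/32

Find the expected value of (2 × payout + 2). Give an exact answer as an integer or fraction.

E[2x+2] = (3/16)·48 + (1/16)·100 + (3/32)·102 + (7/32)·110 + (7/32)·118 + (7/32)·122
     = 811/8

811/8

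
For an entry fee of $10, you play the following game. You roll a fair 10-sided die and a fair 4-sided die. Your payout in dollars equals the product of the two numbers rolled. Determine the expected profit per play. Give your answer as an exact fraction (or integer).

Distribution of the product of the two numbers rolled: 1 w.p. 1/40, 2 w.p. 1/20, 3 w.p. 1/20, 4 w.p. 3/40, 5 w.p. 1/40, 6 w.p. 3/40, …
E[payout] = (1/40)·1 + (1/20)·2 + (1/20)·3 + (3/40)·4 + (1/40)·5 + (3/40)·6 + (1/40)·7 + (3/40)·8 + (1/20)·9 + (1/20)·10 + (3/40)·12 + (1/40)·14 + (1/40)·15 + (1/20)·16 + (1/20)·18 + (1/20)·20 + (1/40)·21 + (1/20)·24 + (1/40)·27 + (1/40)·28 + (1/40)·30 + (1/40)·32 + (1/40)·36 + (1/40)·40 = 55/4
Expected profit = 55/4 − 10 = 15/4

15/4 dollars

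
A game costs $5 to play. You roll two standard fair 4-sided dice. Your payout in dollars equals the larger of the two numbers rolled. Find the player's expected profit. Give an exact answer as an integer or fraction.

Distribution of the larger of the two numbers rolled: 1 w.p. 1/16, 2 w.p. 3/16, 3 w.p. 5/16, 4 w.p. 7/16
E[payout] = (1/16)·1 + (3/16)·2 + (5/16)·3 + (7/16)·4 = 25/8
Expected profit = 25/8 − 5 = -15/8

-15/8 dollars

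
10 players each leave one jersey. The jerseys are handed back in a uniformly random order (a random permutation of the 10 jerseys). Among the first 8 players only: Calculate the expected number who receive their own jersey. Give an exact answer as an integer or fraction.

Let Xᵢ = 1 if person i gets their own jersey. For each i, P(Xᵢ=1) = 1/10.
By linearity of expectation, E[X₁+…+X_8] = 8·(1/10) = 4/5.

4/5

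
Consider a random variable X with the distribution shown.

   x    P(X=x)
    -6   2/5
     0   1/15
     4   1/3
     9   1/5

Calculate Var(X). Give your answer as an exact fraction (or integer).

E[X] = (2/5)·(-6) + (1/15)·0 + (1/3)·4 + (1/5)·9 = 11/15
E[X²] = (2/5)·36 + (1/15)·0 + (1/3)·16 + (1/5)·81 = 539/15
Var(X) = 539/15 − (11/15)² = 7964/225

7964/225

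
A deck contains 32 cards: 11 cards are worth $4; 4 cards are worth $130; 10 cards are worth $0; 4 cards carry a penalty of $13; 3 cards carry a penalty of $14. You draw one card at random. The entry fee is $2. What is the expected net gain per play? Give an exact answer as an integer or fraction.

E[payout] = (11/32)·4 + (4/32)·130 + (10/32)·0 + (4/32)·(-13) + (3/32)·(-14) = 235/16
Expected profit = 235/16 − 2 = 203/16

203/16 dollars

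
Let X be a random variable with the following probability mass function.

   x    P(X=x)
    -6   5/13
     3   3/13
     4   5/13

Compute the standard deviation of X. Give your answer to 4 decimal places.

4.6980

E[X] = -1/13, E[X²] = 287/13
Var(X) = E[X²] − (E[X])² = 287/13 − 1/169 = 3730/169
SD(X) = √(3730/169) ≈ 4.6980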